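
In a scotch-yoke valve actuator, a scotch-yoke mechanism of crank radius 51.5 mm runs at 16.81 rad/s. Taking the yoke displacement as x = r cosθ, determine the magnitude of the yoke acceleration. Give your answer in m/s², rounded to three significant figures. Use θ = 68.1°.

5.43

ω = 16.81 rad/s
x = r cosθ ⇒ ẍ = −rω² cosθ (ω constant).
|a| = rω²|cosθ| = 0.0515·(16.81)²·|cos 68.1°| = 5.428 m/s².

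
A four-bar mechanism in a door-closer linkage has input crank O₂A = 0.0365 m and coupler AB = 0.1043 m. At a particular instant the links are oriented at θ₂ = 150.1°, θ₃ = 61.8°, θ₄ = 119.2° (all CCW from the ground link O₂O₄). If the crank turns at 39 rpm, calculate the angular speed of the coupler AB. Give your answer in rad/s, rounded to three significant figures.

0.871

ω₂ = 4.084 rad/s (from 39 rpm).
Differentiating the loop-closure r₂e^{iθ₂}+r₃e^{iθ₃}=r₁+r₄e^{iθ₄} gives r₂ω₂e^{iθ₂}+r₃ω₃e^{iθ₃}=r₄ω₄e^{iθ₄}.
Eliminating the other unknown: ω₃ = r₂ω₂ sin(θ₄−θ₂) / [r₃ sin(θ₃−θ₄)].
Numerator sine = -0.51354; denominator sine = -0.84245.
Result = 0.0365·4.084·(-0.51354) / (0.1043·(-0.84245)) = +0.87123 rad/s; magnitude 0.87123 rad/s.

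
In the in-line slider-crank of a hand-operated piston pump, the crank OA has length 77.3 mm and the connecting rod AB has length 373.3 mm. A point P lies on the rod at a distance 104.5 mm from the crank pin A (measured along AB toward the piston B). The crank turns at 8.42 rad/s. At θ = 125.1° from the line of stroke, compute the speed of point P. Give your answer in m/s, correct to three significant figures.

ω = 8.42 rad/s.  Crank-pin speed |V_A| = rω = 0.65087 m/s, perpendicular to OA.
Rod angle: sinφ = −(r/L) sinθ ⇒ φ = -9.754°; ω_rod = −rω cosθ/√(L²−r²sin²θ) = +1.0173 rad/s.
V_P = V_A + ω_rod × AP, with AP = 0.1045 m along the rod.
Components: V_Px = −rω sinθ − a·ω_rod·sinφ = -0.5145 m/s;  V_Py = rω cosθ + a·ω_rod·cosφ = -0.26949 m/s.
|V_P| = √(V_Px² + V_Py²) = 0.5808 m/s.

0.581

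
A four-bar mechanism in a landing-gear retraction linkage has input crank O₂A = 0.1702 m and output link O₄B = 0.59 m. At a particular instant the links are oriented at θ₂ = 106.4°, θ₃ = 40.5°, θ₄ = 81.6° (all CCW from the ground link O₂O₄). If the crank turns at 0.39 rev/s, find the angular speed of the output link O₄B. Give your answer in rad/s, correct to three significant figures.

ω₂ = 2.45 rad/s (from 0.39 rev/s).
Differentiating the loop-closure r₂e^{iθ₂}+r₃e^{iθ₃}=r₁+r₄e^{iθ₄} gives r₂ω₂e^{iθ₂}+r₃ω₃e^{iθ₃}=r₄ω₄e^{iθ₄}.
Eliminating the other unknown: ω₄ = r₂ω₂ sin(θ₂−θ₃) / [r₄ sin(θ₄−θ₃)].
Numerator sine = +0.91283; denominator sine = +0.65738.
Result = 0.1702·2.45·(+0.91283) / (0.59·(+0.65738)) = +0.98159 rad/s; magnitude 0.98159 rad/s.

0.982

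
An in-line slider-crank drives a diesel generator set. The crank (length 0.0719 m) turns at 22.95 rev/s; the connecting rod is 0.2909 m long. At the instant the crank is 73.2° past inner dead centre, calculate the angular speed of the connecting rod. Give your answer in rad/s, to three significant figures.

10.6

ω = 144.2 rad/s (converted from 22.95 rev/s).
The rod makes angle φ with the slider axis where L sinφ = r sinθ; differentiating, L cosφ·φ̇ = r ω cosθ.
L cosφ = √(L² − r² sin²θ) = 0.28264 m.
|ω_rod| = r ω |cosθ| / √(L² − r² sin²θ) = 0.0719·144.2·0.28903/0.28264 = 10.602 rad/s.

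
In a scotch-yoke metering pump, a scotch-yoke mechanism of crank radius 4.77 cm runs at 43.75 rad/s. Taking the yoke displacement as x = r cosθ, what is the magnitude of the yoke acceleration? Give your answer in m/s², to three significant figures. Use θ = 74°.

ω = 43.75 rad/s
x = r cosθ ⇒ ẍ = −rω² cosθ (ω constant).
|a| = rω²|cosθ| = 0.0477·(43.75)²·|cos 74°| = 25.166 m/s².

25.2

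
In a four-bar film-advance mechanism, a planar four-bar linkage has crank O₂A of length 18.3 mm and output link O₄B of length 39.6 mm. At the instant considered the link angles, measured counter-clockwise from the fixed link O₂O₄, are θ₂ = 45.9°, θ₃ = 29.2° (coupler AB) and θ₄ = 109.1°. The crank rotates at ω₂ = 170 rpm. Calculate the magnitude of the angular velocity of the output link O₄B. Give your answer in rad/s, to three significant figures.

ω₂ = 17.8 rad/s (from 170 rpm).
Differentiating the loop-closure r₂e^{iθ₂}+r₃e^{iθ₃}=r₁+r₄e^{iθ₄} gives r₂ω₂e^{iθ₂}+r₃ω₃e^{iθ₃}=r₄ω₄e^{iθ₄}.
Eliminating the other unknown: ω₄ = r₂ω₂ sin(θ₂−θ₃) / [r₄ sin(θ₄−θ₃)].
Numerator sine = +0.28736; denominator sine = +0.98450.
Result = 0.0183·17.8·(+0.28736) / (0.0396·(+0.98450)) = +2.4013 rad/s; magnitude 2.4013 rad/s.

2.40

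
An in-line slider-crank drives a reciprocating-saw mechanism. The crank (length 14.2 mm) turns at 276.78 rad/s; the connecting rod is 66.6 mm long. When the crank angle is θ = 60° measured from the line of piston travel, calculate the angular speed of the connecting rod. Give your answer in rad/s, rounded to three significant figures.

ω = 276.8 rad/s
The rod makes angle φ with the slider axis where L sinφ = r sinθ; differentiating, L cosφ·φ̇ = r ω cosθ.
L cosφ = √(L² − r² sin²θ) = 0.065455 m.
|ω_rod| = r ω |cosθ| / √(L² − r² sin²θ) = 0.0142·276.8·0.50000/0.065455 = 30.023 rad/s.

30.0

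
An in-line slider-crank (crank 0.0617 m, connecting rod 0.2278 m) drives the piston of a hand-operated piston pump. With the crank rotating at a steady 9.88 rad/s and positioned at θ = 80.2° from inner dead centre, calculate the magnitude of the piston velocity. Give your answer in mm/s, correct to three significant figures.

629

ω = 9.88 rad/s
For an in-line slider-crank, x = r cosθ + √(L² − r² sin²θ), so v = −rω sinθ·[1 + r cosθ/√(L² − r² sin²θ)].
With r = 0.0617 m, L = 0.2278 m, θ = 80.2°: √(L² − r² sin²θ) = 0.21954 m.
v = −0.0617·9.88·0.98541·[1 + 0.0617·0.17021/0.21954] = -0.62944 m/s.
|v| = 0.62944 m/s = 629.44 mm/s.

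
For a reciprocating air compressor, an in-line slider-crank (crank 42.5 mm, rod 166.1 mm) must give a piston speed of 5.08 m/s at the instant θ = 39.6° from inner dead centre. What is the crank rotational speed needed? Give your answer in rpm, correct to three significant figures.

1490

For an in-line slider-crank, |v_piston| = rω|sinθ|·[1 + r cosθ/√(L² − r² sin²θ)].
With r = 0.0425 m, L = 0.1661 m, θ = 39.6°: the bracketed kinematic factor |dx/dθ| = 0.032504 m.
ω = v/|dx/dθ| = 5.08/0.032504 = 156.29 rad/s.
N = 60ω/(2π) = 1492.4 rpm.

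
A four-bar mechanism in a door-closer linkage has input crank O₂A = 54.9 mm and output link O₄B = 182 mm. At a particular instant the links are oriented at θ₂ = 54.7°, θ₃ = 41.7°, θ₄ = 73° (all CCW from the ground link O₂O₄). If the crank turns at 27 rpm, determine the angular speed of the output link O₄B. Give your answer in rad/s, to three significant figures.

0.369

ω₂ = 2.827 rad/s (from 27 rpm).
Differentiating the loop-closure r₂e^{iθ₂}+r₃e^{iθ₃}=r₁+r₄e^{iθ₄} gives r₂ω₂e^{iθ₂}+r₃ω₃e^{iθ₃}=r₄ω₄e^{iθ₄}.
Eliminating the other unknown: ω₄ = r₂ω₂ sin(θ₂−θ₃) / [r₄ sin(θ₄−θ₃)].
Numerator sine = +0.22495; denominator sine = +0.51952.
Result = 0.0549·2.827·(+0.22495) / (0.182·(+0.51952)) = +0.3693 rad/s; magnitude 0.3693 rad/s.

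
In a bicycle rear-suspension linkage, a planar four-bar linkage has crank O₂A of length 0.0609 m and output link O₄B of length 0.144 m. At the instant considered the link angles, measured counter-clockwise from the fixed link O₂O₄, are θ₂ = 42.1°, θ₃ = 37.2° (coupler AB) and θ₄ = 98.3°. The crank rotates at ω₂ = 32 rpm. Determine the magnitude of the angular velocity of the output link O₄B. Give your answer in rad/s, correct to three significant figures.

0.138

ω₂ = 3.351 rad/s (from 32 rpm).
Differentiating the loop-closure r₂e^{iθ₂}+r₃e^{iθ₃}=r₁+r₄e^{iθ₄} gives r₂ω₂e^{iθ₂}+r₃ω₃e^{iθ₃}=r₄ω₄e^{iθ₄}.
Eliminating the other unknown: ω₄ = r₂ω₂ sin(θ₂−θ₃) / [r₄ sin(θ₄−θ₃)].
Numerator sine = +0.08542; denominator sine = +0.87546.
Result = 0.0609·3.351·(+0.08542) / (0.144·(+0.87546)) = +0.13827 rad/s; magnitude 0.13827 rad/s.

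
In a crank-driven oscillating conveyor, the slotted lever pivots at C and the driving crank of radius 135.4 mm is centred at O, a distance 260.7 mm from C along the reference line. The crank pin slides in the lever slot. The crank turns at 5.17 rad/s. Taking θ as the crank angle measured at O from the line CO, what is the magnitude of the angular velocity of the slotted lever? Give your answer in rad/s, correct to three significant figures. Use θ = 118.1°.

0.166

ω = 5.17 rad/s
Crank pin A relative to C: A = (d + r cosθ, r sinθ); lever angle φ = atan2(r sinθ, d + r cosθ).
Differentiating tanφ: φ̇ = rω(d cosθ + r)/(d² + r² + 2dr cosθ).
d² + r² + 2dr cosθ = |CA|² = 0.0530454 m²;  d cosθ + r = +0.012607 m.
|ω_lever| = |0.1354·5.17·+0.012607| / 0.0530454 = 0.16637 rad/s.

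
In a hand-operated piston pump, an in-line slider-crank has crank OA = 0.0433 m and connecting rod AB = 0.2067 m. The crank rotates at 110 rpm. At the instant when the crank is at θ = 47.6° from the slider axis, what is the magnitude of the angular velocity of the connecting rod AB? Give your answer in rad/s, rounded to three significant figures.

1.65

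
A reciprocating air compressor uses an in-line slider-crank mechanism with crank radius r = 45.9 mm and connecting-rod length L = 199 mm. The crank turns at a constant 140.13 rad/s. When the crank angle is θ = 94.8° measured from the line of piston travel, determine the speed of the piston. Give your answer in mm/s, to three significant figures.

ω = 140.1 rad/s
For an in-line slider-crank, x = r cosθ + √(L² − r² sin²θ), so v = −rω sinθ·[1 + r cosθ/√(L² − r² sin²θ)].
With r = 0.0459 m, L = 0.199 m, θ = 94.8°: √(L² − r² sin²θ) = 0.19367 m.
v = −0.0459·140.1·0.99649·[1 + 0.0459·-0.08368/0.19367] = -6.2823 m/s.
|v| = 6.2823 m/s = 6282.3 mm/s.

6280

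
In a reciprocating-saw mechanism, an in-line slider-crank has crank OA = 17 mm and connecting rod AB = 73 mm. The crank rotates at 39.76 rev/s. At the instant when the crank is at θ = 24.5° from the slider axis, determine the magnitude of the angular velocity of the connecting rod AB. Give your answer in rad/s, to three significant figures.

ω = 249.8 rad/s (converted from 39.76 rev/s).
The rod makes angle φ with the slider axis where L sinφ = r sinθ; differentiating, L cosφ·φ̇ = r ω cosθ.
L cosφ = √(L² − r² sin²θ) = 0.072659 m.
|ω_rod| = r ω |cosθ| / √(L² − r² sin²θ) = 0.017·249.8·0.90996/0.072659 = 53.188 rad/s.

53.2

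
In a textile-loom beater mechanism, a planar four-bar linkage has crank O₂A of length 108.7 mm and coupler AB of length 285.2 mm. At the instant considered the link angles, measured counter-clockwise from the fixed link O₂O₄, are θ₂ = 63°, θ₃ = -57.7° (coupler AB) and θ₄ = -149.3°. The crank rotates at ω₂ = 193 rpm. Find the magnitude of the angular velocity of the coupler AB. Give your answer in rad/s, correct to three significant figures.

ω₂ = 20.21 rad/s (from 193 rpm).
Differentiating the loop-closure r₂e^{iθ₂}+r₃e^{iθ₃}=r₁+r₄e^{iθ₄} gives r₂ω₂e^{iθ₂}+r₃ω₃e^{iθ₃}=r₄ω₄e^{iθ₄}.
Eliminating the other unknown: ω₃ = r₂ω₂ sin(θ₄−θ₂) / [r₃ sin(θ₃−θ₄)].
Numerator sine = +0.53435; denominator sine = +0.99961.
Result = 0.1087·20.21·(+0.53435) / (0.2852·(+0.99961)) = +4.1178 rad/s; magnitude 4.1178 rad/s.

4.12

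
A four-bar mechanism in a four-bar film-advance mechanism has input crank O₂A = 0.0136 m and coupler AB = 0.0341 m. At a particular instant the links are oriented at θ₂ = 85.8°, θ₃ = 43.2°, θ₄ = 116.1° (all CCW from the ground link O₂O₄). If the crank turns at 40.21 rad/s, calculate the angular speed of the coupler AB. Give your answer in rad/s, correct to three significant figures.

ω₂ = 40.21 rad/s
Differentiating the loop-closure r₂e^{iθ₂}+r₃e^{iθ₃}=r₁+r₄e^{iθ₄} gives r₂ω₂e^{iθ₂}+r₃ω₃e^{iθ₃}=r₄ω₄e^{iθ₄}.
Eliminating the other unknown: ω₃ = r₂ω₂ sin(θ₄−θ₂) / [r₃ sin(θ₃−θ₄)].
Numerator sine = +0.50453; denominator sine = -0.95579.
Result = 0.0136·40.21·(+0.50453) / (0.0341·(-0.95579)) = -8.4652 rad/s; magnitude 8.4652 rad/s.

8.47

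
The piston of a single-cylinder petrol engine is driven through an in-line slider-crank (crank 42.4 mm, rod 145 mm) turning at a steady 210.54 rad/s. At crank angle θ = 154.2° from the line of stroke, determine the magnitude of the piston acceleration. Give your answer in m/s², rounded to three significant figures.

1340

ω = 210.5 rad/s
x(θ) = r cosθ + √(L² − r² sin²θ); with ω constant, a = ω²·d²x/dθ².
d²x/dθ² = −r cosθ − r²(cos2θ)/√u − r⁴ sin²2θ/(4u^{3/2}),  u = L² − r² sin²θ = 0.0206845 m².
Substituting r = 0.0424 m, L = 0.145 m, θ = 154.2°: d²x/dθ² = +0.030242 m.
a = ω²·d²x/dθ² = (210.5)²·(+0.030242) = +1340.6 m/s²;  |a| = 1340.6 m/s².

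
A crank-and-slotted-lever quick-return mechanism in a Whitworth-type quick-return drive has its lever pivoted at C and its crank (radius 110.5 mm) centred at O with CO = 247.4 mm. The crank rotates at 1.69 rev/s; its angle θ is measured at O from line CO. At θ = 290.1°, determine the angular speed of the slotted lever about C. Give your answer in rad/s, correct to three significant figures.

ω = 10.62 rad/s (from 1.69 rev/s).
Crank pin A relative to C: A = (d + r cosθ, r sinθ); lever angle φ = atan2(r sinθ, d + r cosθ).
Differentiating tanφ: φ̇ = rω(d cosθ + r)/(d² + r² + 2dr cosθ).
d² + r² + 2dr cosθ = |CA|² = 0.0922067 m²;  d cosθ + r = +0.19552 m.
|ω_lever| = |0.1105·10.62·+0.19552| / 0.0922067 = 2.4881 rad/s.

2.49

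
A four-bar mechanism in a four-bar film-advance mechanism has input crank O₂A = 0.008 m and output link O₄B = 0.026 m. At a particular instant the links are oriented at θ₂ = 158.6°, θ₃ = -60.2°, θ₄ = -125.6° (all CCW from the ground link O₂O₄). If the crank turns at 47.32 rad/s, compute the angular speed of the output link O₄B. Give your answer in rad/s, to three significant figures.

10.0

ω₂ = 47.32 rad/s
Differentiating the loop-closure r₂e^{iθ₂}+r₃e^{iθ₃}=r₁+r₄e^{iθ₄} gives r₂ω₂e^{iθ₂}+r₃ω₃e^{iθ₃}=r₄ω₄e^{iθ₄}.
Eliminating the other unknown: ω₄ = r₂ω₂ sin(θ₂−θ₃) / [r₄ sin(θ₄−θ₃)].
Numerator sine = -0.62660; denominator sine = -0.90924.
Result = 0.008·47.32·(-0.62660) / (0.026·(-0.90924)) = +10.034 rad/s; magnitude 10.034 rad/s.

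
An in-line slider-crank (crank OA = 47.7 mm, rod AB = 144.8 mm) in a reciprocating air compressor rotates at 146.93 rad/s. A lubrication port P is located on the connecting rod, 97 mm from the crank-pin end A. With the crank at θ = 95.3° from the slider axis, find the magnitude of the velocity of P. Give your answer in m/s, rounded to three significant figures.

6.83

ω = 146.9 rad/s.  Crank-pin speed |V_A| = rω = 7.0086 m/s, perpendicular to OA.
Rod angle: sinφ = −(r/L) sinθ ⇒ φ = -19.148°; ω_rod = −rω cosθ/√(L²−r²sin²θ) = +4.7327 rad/s.
V_P = V_A + ω_rod × AP, with AP = 0.097 m along the rod.
Components: V_Px = −rω sinθ − a·ω_rod·sinφ = -6.828 m/s;  V_Py = rω cosθ + a·ω_rod·cosφ = -0.21371 m/s.
|V_P| = √(V_Px² + V_Py²) = 6.8314 m/s.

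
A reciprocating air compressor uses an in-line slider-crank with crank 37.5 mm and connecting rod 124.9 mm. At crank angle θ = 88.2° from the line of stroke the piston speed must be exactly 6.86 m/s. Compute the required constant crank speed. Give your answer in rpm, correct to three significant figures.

For an in-line slider-crank, |v_piston| = rω|sinθ|·[1 + r cosθ/√(L² − r² sin²θ)].
With r = 0.0375 m, L = 0.1249 m, θ = 88.2°: the bracketed kinematic factor |dx/dθ| = 0.037852 m.
ω = v/|dx/dθ| = 6.86/0.037852 = 181.23 rad/s.
N = 60ω/(2π) = 1730.6 rpm.

1730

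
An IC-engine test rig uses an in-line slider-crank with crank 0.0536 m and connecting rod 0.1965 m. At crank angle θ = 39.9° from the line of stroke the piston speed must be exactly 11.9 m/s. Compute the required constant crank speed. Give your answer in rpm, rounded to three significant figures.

2730

For an in-line slider-crank, |v_piston| = rω|sinθ|·[1 + r cosθ/√(L² − r² sin²θ)].
With r = 0.0536 m, L = 0.1965 m, θ = 39.9°: the bracketed kinematic factor |dx/dθ| = 0.041689 m.
ω = v/|dx/dθ| = 11.9/0.041689 = 285.45 rad/s.
N = 60ω/(2π) = 2725.8 rpm.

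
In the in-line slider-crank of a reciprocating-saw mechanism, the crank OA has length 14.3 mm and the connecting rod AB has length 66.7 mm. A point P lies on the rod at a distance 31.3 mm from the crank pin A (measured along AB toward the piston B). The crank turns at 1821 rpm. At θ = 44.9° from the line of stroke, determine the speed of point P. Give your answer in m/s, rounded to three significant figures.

2.30

ω = 190.7 rad/s.  Crank-pin speed |V_A| = rω = 2.7269 m/s, perpendicular to OA.
Rod angle: sinφ = −(r/L) sinθ ⇒ φ = -8.704°; ω_rod = −rω cosθ/√(L²−r²sin²θ) = -29.297 rad/s.
V_P = V_A + ω_rod × AP, with AP = 0.0313 m along the rod.
Components: V_Px = −rω sinθ − a·ω_rod·sinφ = -2.0636 m/s;  V_Py = rω cosθ + a·ω_rod·cosφ = +1.0252 m/s.
|V_P| = √(V_Px² + V_Py²) = 2.3042 m/s.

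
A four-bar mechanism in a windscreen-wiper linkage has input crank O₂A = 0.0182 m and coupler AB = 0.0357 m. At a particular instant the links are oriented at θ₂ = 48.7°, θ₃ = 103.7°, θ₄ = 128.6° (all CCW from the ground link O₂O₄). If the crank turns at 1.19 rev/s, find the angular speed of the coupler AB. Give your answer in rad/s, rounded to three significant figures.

ω₂ = 7.477 rad/s (from 1.19 rev/s).
Differentiating the loop-closure r₂e^{iθ₂}+r₃e^{iθ₃}=r₁+r₄e^{iθ₄} gives r₂ω₂e^{iθ₂}+r₃ω₃e^{iθ₃}=r₄ω₄e^{iθ₄}.
Eliminating the other unknown: ω₃ = r₂ω₂ sin(θ₄−θ₂) / [r₃ sin(θ₃−θ₄)].
Numerator sine = +0.98450; denominator sine = -0.42104.
Result = 0.0182·7.477·(+0.98450) / (0.0357·(-0.42104)) = -8.9131 rad/s; magnitude 8.9131 rad/s.

8.91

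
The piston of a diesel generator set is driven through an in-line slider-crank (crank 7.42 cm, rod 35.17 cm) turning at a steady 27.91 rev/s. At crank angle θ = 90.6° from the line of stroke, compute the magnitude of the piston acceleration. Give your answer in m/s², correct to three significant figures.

ω = 2π·27.9 = 175.4 rad/s
x(θ) = r cosθ + √(L² − r² sin²θ); with ω constant, a = ω²·d²x/dθ².
d²x/dθ² = −r cosθ − r²(cos2θ)/√u − r⁴ sin²2θ/(4u^{3/2}),  u = L² − r² sin²θ = 0.118188 m².
Substituting r = 0.0742 m, L = 0.3517 m, θ = 90.6°: d²x/dθ² = +0.016788 m.
a = ω²·d²x/dθ² = (175.4)²·(+0.016788) = +516.28 m/s²;  |a| = 516.28 m/s².

516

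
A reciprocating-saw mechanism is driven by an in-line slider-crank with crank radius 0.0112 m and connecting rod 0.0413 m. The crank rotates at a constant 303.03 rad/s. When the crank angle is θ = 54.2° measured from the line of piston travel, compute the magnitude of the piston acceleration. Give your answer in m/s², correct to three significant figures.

ω = 303 rad/s
x(θ) = r cosθ + √(L² − r² sin²θ); with ω constant, a = ω²·d²x/dθ².
d²x/dθ² = −r cosθ − r²(cos2θ)/√u − r⁴ sin²2θ/(4u^{3/2}),  u = L² − r² sin²θ = 0.00162317 m².
Substituting r = 0.0112 m, L = 0.0413 m, θ = 54.2°: d²x/dθ² = -0.0056229 m.
a = ω²·d²x/dθ² = (303)²·(-0.0056229) = -516.34 m/s²;  |a| = 516.34 m/s².

516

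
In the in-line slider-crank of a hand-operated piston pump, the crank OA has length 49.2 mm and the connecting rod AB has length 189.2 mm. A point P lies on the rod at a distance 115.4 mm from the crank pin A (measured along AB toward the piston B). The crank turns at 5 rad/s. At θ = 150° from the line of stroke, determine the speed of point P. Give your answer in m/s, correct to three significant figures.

0.135

ω = 5 rad/s.  Crank-pin speed |V_A| = rω = 0.246 m/s, perpendicular to OA.
Rod angle: sinφ = −(r/L) sinθ ⇒ φ = -7.471°; ω_rod = −rω cosθ/√(L²−r²sin²θ) = +1.1357 rad/s.
V_P = V_A + ω_rod × AP, with AP = 0.1154 m along the rod.
Components: V_Px = −rω sinθ − a·ω_rod·sinφ = -0.10596 m/s;  V_Py = rω cosθ + a·ω_rod·cosφ = -0.0831 m/s.
|V_P| = √(V_Px² + V_Py²) = 0.13466 m/s.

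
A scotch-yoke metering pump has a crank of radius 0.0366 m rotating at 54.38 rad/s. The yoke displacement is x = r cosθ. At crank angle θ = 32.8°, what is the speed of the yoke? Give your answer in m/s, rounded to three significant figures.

ω = 54.38 rad/s
x = r cosθ ⇒ ẋ = −rω sinθ.
|v| = rω|sinθ| = 0.0366·54.38·|sin 32.8°| = 1.0782 m/s.

1.08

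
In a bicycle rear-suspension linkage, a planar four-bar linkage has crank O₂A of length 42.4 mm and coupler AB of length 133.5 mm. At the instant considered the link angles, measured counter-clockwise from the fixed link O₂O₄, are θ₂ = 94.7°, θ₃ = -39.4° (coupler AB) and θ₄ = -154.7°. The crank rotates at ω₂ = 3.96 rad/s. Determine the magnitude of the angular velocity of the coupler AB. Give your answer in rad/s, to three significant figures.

1.30

ω₂ = 3.96 rad/s
Differentiating the loop-closure r₂e^{iθ₂}+r₃e^{iθ₃}=r₁+r₄e^{iθ₄} gives r₂ω₂e^{iθ₂}+r₃ω₃e^{iθ₃}=r₄ω₄e^{iθ₄}.
Eliminating the other unknown: ω₃ = r₂ω₂ sin(θ₄−θ₂) / [r₃ sin(θ₃−θ₄)].
Numerator sine = +0.93606; denominator sine = +0.90408.
Result = 0.0424·3.96·(+0.93606) / (0.1335·(+0.90408)) = +1.3022 rad/s; magnitude 1.3022 rad/s.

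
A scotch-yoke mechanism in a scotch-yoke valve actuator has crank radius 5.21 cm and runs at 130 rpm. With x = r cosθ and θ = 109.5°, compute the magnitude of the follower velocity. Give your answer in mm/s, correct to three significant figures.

ω = 13.61 rad/s (from 130 rpm).
x = r cosθ ⇒ ẋ = −rω sinθ.
|v| = rω|sinθ| = 0.0521·13.61·|sin 109.5°| = 0.66858 m/s = 668.58 mm/s.

669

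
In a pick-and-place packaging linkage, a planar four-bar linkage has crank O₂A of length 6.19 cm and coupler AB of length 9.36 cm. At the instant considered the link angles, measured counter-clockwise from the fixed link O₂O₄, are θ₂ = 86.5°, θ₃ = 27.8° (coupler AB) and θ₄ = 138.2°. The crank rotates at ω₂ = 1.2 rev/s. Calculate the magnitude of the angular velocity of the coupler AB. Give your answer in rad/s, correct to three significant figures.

ω₂ = 7.54 rad/s (from 1.2 rev/s).
Differentiating the loop-closure r₂e^{iθ₂}+r₃e^{iθ₃}=r₁+r₄e^{iθ₄} gives r₂ω₂e^{iθ₂}+r₃ω₃e^{iθ₃}=r₄ω₄e^{iθ₄}.
Eliminating the other unknown: ω₃ = r₂ω₂ sin(θ₄−θ₂) / [r₃ sin(θ₃−θ₄)].
Numerator sine = +0.78478; denominator sine = -0.93728.
Result = 0.0619·7.54·(+0.78478) / (0.0936·(-0.93728)) = -4.175 rad/s; magnitude 4.175 rad/s.

4.17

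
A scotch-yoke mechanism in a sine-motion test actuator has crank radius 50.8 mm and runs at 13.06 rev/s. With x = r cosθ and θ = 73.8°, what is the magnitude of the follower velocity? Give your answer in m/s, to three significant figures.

ω = 82.06 rad/s (from 13.06 rev/s).
x = r cosθ ⇒ ẋ = −rω sinθ.
|v| = rω|sinθ| = 0.0508·82.06·|sin 73.8°| = 4.003 m/s.

4.00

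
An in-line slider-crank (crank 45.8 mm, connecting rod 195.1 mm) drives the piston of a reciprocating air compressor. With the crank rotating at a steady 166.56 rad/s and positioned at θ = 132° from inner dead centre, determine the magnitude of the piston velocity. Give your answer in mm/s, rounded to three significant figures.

4760

ω = 166.6 rad/s
For an in-line slider-crank, x = r cosθ + √(L² − r² sin²θ), so v = −rω sinθ·[1 + r cosθ/√(L² − r² sin²θ)].
With r = 0.0458 m, L = 0.1951 m, θ = 132°: √(L² − r² sin²θ) = 0.19211 m.
v = −0.0458·166.6·0.74314·[1 + 0.0458·-0.66913/0.19211] = -4.7647 m/s.
|v| = 4.7647 m/s = 4764.7 mm/s.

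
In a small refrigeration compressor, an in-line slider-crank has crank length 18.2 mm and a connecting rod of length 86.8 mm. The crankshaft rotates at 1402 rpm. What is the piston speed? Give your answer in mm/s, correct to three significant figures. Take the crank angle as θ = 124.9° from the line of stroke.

1920

ω = 2π·1402/60 = 146.8 rad/s
For an in-line slider-crank, x = r cosθ + √(L² − r² sin²θ), so v = −rω sinθ·[1 + r cosθ/√(L² − r² sin²θ)].
With r = 0.0182 m, L = 0.0868 m, θ = 124.9°: √(L² − r² sin²θ) = 0.085507 m.
v = −0.0182·146.8·0.82015·[1 + 0.0182·-0.57215/0.085507] = -1.9246 m/s.
|v| = 1.9246 m/s = 1924.6 mm/s.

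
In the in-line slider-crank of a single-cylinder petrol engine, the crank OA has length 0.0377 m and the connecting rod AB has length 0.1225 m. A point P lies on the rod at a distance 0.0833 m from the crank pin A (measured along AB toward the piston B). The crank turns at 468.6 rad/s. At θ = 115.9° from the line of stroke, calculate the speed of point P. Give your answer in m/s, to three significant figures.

14.6

ω = 468.6 rad/s.  Crank-pin speed |V_A| = rω = 17.666 m/s, perpendicular to OA.
Rod angle: sinφ = −(r/L) sinθ ⇒ φ = -16.072°; ω_rod = −rω cosθ/√(L²−r²sin²θ) = +65.555 rad/s.
V_P = V_A + ω_rod × AP, with AP = 0.0833 m along the rod.
Components: V_Px = −rω sinθ − a·ω_rod·sinφ = -14.38 m/s;  V_Py = rω cosθ + a·ω_rod·cosφ = -2.4693 m/s.
|V_P| = √(V_Px² + V_Py²) = 14.59 m/s.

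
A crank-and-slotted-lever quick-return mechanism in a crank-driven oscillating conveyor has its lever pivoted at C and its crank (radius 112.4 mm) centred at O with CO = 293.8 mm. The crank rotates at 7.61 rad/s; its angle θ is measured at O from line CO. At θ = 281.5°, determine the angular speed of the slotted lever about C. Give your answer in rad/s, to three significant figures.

1.30

ω = 7.61 rad/s
Crank pin A relative to C: A = (d + r cosθ, r sinθ); lever angle φ = atan2(r sinθ, d + r cosθ).
Differentiating tanφ: φ̇ = rω(d cosθ + r)/(d² + r² + 2dr cosθ).
d² + r² + 2dr cosθ = |CA|² = 0.11212 m²;  d cosθ + r = +0.17097 m.
|ω_lever| = |0.1124·7.61·+0.17097| / 0.11212 = 1.3044 rad/s.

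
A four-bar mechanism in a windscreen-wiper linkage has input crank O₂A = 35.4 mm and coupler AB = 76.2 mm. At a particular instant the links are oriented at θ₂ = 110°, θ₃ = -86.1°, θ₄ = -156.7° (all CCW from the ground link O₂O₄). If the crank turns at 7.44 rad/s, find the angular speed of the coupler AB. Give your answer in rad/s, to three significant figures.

ω₂ = 7.44 rad/s
Differentiating the loop-closure r₂e^{iθ₂}+r₃e^{iθ₃}=r₁+r₄e^{iθ₄} gives r₂ω₂e^{iθ₂}+r₃ω₃e^{iθ₃}=r₄ω₄e^{iθ₄}.
Eliminating the other unknown: ω₃ = r₂ω₂ sin(θ₄−θ₂) / [r₃ sin(θ₃−θ₄)].
Numerator sine = +0.99834; denominator sine = +0.94322.
Result = 0.0354·7.44·(+0.99834) / (0.0762·(+0.94322)) = +3.6584 rad/s; magnitude 3.6584 rad/s.

3.66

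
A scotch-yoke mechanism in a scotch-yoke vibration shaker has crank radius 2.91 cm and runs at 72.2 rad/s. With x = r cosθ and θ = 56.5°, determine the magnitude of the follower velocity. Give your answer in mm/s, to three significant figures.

1750

ω = 72.2 rad/s
x = r cosθ ⇒ ẋ = −rω sinθ.
|v| = rω|sinθ| = 0.0291·72.2·|sin 56.5°| = 1.752 m/s = 1752 mm/s.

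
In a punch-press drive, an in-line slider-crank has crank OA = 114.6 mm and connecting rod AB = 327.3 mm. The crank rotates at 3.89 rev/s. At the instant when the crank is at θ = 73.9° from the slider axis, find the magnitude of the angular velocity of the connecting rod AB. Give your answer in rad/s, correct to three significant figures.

2.52

ω = 24.44 rad/s (converted from 3.89 rev/s).
The rod makes angle φ with the slider axis where L sinφ = r sinθ; differentiating, L cosφ·φ̇ = r ω cosθ.
L cosφ = √(L² − r² sin²θ) = 0.30822 m.
|ω_rod| = r ω |cosθ| / √(L² − r² sin²θ) = 0.1146·24.44·0.27731/0.30822 = 2.5201 rad/s.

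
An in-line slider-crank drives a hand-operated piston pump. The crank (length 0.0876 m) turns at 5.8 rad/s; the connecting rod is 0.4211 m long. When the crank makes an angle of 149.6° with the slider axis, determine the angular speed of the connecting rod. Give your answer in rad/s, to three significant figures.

1.05

ω = 5.8 rad/s
The rod makes angle φ with the slider axis where L sinφ = r sinθ; differentiating, L cosφ·φ̇ = r ω cosθ.
L cosφ = √(L² − r² sin²θ) = 0.41876 m.
|ω_rod| = r ω |cosθ| / √(L² − r² sin²θ) = 0.0876·5.8·0.86251/0.41876 = 1.0465 rad/s.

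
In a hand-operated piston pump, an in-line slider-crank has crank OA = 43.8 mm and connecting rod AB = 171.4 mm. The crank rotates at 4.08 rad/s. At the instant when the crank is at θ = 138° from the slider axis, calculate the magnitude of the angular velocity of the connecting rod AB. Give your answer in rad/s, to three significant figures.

ω = 4.08 rad/s
The rod makes angle φ with the slider axis where L sinφ = r sinθ; differentiating, L cosφ·φ̇ = r ω cosθ.
L cosφ = √(L² − r² sin²θ) = 0.16888 m.
|ω_rod| = r ω |cosθ| / √(L² − r² sin²θ) = 0.0438·4.08·0.74314/0.16888 = 0.78639 rad/s.

0.786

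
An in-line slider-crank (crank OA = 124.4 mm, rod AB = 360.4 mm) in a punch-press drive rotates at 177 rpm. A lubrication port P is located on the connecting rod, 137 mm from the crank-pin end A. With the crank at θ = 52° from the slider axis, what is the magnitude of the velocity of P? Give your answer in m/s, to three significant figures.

ω = 18.54 rad/s.  Crank-pin speed |V_A| = rω = 2.3058 m/s, perpendicular to OA.
Rod angle: sinφ = −(r/L) sinθ ⇒ φ = -15.783°; ω_rod = −rω cosθ/√(L²−r²sin²θ) = -4.0933 rad/s.
V_P = V_A + ω_rod × AP, with AP = 0.137 m along the rod.
Components: V_Px = −rω sinθ − a·ω_rod·sinφ = -1.9695 m/s;  V_Py = rω cosθ + a·ω_rod·cosφ = +0.87996 m/s.
|V_P| = √(V_Px² + V_Py²) = 2.1572 m/s.

2.16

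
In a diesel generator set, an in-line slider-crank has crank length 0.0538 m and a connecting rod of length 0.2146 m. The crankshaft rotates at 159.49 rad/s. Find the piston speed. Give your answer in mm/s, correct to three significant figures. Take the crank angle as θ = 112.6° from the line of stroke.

ω = 159.5 rad/s
For an in-line slider-crank, x = r cosθ + √(L² − r² sin²θ), so v = −rω sinθ·[1 + r cosθ/√(L² − r² sin²θ)].
With r = 0.0538 m, L = 0.2146 m, θ = 112.6°: √(L² − r² sin²θ) = 0.20877 m.
v = −0.0538·159.5·0.92321·[1 + 0.0538·-0.38430/0.20877] = -7.1372 m/s.
|v| = 7.1372 m/s = 7137.2 mm/s.

7140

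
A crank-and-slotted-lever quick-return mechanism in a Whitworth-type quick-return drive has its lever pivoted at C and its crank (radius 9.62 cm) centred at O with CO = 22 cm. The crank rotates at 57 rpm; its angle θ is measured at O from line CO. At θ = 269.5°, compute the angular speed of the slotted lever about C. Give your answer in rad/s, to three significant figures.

ω = 5.969 rad/s (from 57 rpm).
Crank pin A relative to C: A = (d + r cosθ, r sinθ); lever angle φ = atan2(r sinθ, d + r cosθ).
Differentiating tanφ: φ̇ = rω(d cosθ + r)/(d² + r² + 2dr cosθ).
d² + r² + 2dr cosθ = |CA|² = 0.0572851 m²;  d cosθ + r = +0.09428 m.
|ω_lever| = |0.0962·5.969·+0.09428| / 0.0572851 = 0.94506 rad/s.

0.945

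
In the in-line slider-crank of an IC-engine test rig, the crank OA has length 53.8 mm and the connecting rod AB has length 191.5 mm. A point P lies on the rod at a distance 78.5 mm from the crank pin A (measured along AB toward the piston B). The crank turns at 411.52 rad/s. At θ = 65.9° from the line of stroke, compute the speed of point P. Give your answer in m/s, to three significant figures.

21.9

ω = 411.5 rad/s.  Crank-pin speed |V_A| = rω = 22.14 m/s, perpendicular to OA.
Rod angle: sinφ = −(r/L) sinθ ⇒ φ = -14.860°; ω_rod = −rω cosθ/√(L²−r²sin²θ) = -48.841 rad/s.
V_P = V_A + ω_rod × AP, with AP = 0.0785 m along the rod.
Components: V_Px = −rω sinθ − a·ω_rod·sinφ = -21.193 m/s;  V_Py = rω cosθ + a·ω_rod·cosφ = +5.3345 m/s.
|V_P| = √(V_Px² + V_Py²) = 21.854 m/s.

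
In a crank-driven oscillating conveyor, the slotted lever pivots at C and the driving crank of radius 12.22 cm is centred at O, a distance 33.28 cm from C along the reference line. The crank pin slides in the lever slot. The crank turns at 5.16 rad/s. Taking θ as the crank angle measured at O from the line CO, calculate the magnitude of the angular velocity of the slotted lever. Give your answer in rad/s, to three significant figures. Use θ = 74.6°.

0.901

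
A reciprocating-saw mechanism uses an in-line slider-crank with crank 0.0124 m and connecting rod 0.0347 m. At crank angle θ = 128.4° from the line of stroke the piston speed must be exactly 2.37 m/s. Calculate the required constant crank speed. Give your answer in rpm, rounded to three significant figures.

For an in-line slider-crank, |v_piston| = rω|sinθ|·[1 + r cosθ/√(L² − r² sin²θ)].
With r = 0.0124 m, L = 0.0347 m, θ = 128.4°: the bracketed kinematic factor |dx/dθ| = 0.0074709 m.
ω = v/|dx/dθ| = 2.37/0.0074709 = 317.23 rad/s.
N = 60ω/(2π) = 3029.3 rpm.

3030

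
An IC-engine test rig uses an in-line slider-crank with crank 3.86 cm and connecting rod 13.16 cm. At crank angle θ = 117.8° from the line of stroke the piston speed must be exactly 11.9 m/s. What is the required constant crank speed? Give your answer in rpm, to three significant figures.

3880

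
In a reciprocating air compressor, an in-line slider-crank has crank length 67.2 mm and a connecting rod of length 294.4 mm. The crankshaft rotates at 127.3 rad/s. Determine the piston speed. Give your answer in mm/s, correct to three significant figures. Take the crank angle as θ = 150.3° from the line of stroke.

3390

ω = 127.3 rad/s
For an in-line slider-crank, x = r cosθ + √(L² − r² sin²θ), so v = −rω sinθ·[1 + r cosθ/√(L² − r² sin²θ)].
With r = 0.0672 m, L = 0.2944 m, θ = 150.3°: √(L² − r² sin²θ) = 0.29251 m.
v = −0.0672·127.3·0.49546·[1 + 0.0672·-0.86863/0.29251] = -3.3926 m/s.
|v| = 3.3926 m/s = 3392.6 mm/s.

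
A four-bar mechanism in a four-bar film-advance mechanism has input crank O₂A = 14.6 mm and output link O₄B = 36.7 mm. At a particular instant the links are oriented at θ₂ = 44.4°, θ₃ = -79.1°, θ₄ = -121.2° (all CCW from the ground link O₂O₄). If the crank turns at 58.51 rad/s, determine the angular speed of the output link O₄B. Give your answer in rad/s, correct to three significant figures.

ω₂ = 58.51 rad/s
Differentiating the loop-closure r₂e^{iθ₂}+r₃e^{iθ₃}=r₁+r₄e^{iθ₄} gives r₂ω₂e^{iθ₂}+r₃ω₃e^{iθ₃}=r₄ω₄e^{iθ₄}.
Eliminating the other unknown: ω₄ = r₂ω₂ sin(θ₂−θ₃) / [r₄ sin(θ₄−θ₃)].
Numerator sine = +0.83389; denominator sine = -0.67043.
Result = 0.0146·58.51·(+0.83389) / (0.0367·(-0.67043)) = -28.952 rad/s; magnitude 28.952 rad/s.

29.0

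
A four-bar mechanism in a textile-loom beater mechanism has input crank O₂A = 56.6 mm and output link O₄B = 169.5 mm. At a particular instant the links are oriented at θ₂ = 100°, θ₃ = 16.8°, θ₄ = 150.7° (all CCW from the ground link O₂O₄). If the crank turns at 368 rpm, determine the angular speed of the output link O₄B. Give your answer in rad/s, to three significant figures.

ω₂ = 38.54 rad/s (from 368 rpm).
Differentiating the loop-closure r₂e^{iθ₂}+r₃e^{iθ₃}=r₁+r₄e^{iθ₄} gives r₂ω₂e^{iθ₂}+r₃ω₃e^{iθ₃}=r₄ω₄e^{iθ₄}.
Eliminating the other unknown: ω₄ = r₂ω₂ sin(θ₂−θ₃) / [r₄ sin(θ₄−θ₃)].
Numerator sine = +0.99297; denominator sine = +0.72055.
Result = 0.0566·38.54·(+0.99297) / (0.1695·(+0.72055)) = +17.733 rad/s; magnitude 17.733 rad/s.

17.7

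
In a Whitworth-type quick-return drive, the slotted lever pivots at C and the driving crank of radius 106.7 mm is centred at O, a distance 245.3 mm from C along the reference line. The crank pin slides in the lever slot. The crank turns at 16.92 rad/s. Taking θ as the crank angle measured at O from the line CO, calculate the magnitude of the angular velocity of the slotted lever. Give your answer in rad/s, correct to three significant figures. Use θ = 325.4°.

4.86

ω = 16.92 rad/s
Crank pin A relative to C: A = (d + r cosθ, r sinθ); lever angle φ = atan2(r sinθ, d + r cosθ).
Differentiating tanφ: φ̇ = rω(d cosθ + r)/(d² + r² + 2dr cosθ).
d² + r² + 2dr cosθ = |CA|² = 0.114646 m²;  d cosθ + r = +0.30862 m.
|ω_lever| = |0.1067·16.92·+0.30862| / 0.114646 = 4.8599 rad/s.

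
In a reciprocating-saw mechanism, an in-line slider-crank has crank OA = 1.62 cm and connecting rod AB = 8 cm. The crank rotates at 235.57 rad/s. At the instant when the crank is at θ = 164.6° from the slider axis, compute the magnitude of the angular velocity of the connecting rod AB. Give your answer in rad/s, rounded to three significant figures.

ω = 235.6 rad/s
The rod makes angle φ with the slider axis where L sinφ = r sinθ; differentiating, L cosφ·φ̇ = r ω cosθ.
L cosφ = √(L² − r² sin²θ) = 0.079884 m.
|ω_rod| = r ω |cosθ| / √(L² − r² sin²θ) = 0.0162·235.6·0.96410/0.079884 = 46.057 rad/s.

46.1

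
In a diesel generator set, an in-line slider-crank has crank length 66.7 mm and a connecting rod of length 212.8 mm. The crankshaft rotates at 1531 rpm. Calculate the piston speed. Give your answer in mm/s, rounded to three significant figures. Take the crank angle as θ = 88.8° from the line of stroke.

10800

ω = 2π·1531/60 = 160.3 rad/s
For an in-line slider-crank, x = r cosθ + √(L² − r² sin²θ), so v = −rω sinθ·[1 + r cosθ/√(L² − r² sin²θ)].
With r = 0.0667 m, L = 0.2128 m, θ = 88.8°: √(L² − r² sin²θ) = 0.20208 m.
v = −0.0667·160.3·0.99978·[1 + 0.0667·0.02094/0.20208] = -10.765 m/s.
|v| = 10.765 m/s = 10765 mm/s.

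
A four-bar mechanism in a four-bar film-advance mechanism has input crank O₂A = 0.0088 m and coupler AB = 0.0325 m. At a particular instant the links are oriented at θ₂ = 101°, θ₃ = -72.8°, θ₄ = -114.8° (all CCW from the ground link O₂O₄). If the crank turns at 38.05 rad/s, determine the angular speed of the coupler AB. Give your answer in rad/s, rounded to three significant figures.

ω₂ = 38.05 rad/s
Differentiating the loop-closure r₂e^{iθ₂}+r₃e^{iθ₃}=r₁+r₄e^{iθ₄} gives r₂ω₂e^{iθ₂}+r₃ω₃e^{iθ₃}=r₄ω₄e^{iθ₄}.
Eliminating the other unknown: ω₃ = r₂ω₂ sin(θ₄−θ₂) / [r₃ sin(θ₃−θ₄)].
Numerator sine = +0.58496; denominator sine = +0.66913.
Result = 0.0088·38.05·(+0.58496) / (0.0325·(+0.66913)) = +9.0067 rad/s; magnitude 9.0067 rad/s.

9.01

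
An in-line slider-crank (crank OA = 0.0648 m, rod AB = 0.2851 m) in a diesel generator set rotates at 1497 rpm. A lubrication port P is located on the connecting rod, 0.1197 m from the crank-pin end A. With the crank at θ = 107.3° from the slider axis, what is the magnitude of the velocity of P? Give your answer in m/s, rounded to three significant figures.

9.58

ω = 156.8 rad/s.  Crank-pin speed |V_A| = rω = 10.158 m/s, perpendicular to OA.
Rod angle: sinφ = −(r/L) sinθ ⇒ φ = -12.533°; ω_rod = −rω cosθ/√(L²−r²sin²θ) = +10.854 rad/s.
V_P = V_A + ω_rod × AP, with AP = 0.1197 m along the rod.
Components: V_Px = −rω sinθ − a·ω_rod·sinφ = -9.4169 m/s;  V_Py = rω cosθ + a·ω_rod·cosφ = -1.7525 m/s.
|V_P| = √(V_Px² + V_Py²) = 9.5786 m/s.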